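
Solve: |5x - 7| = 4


An absolute value equation |expr| = 4 gives two cases:
Case 1: 5x - 7 = 4
  5x = 11, so x = 11/5
Case 2: 5x - 7 = -4
  5x = 3, so x = 3/5

x = 3/5, x = 11/5


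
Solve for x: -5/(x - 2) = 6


Multiply both sides by (x - 2): -5 = 6(x - 2)
Distribute: -5 = 6x - 12
6x = -5 + 12 = 7
x = 7/6

x = 7/6


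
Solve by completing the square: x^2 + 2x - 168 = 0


Start: x^2 + 2x - 168 = 0
Move constant: x^2 + 2x = 168
Half of 2 is 1, squared is 1
Add 1 to both sides: x^2 + 2x + 1 = 169
(x + 1)^2 = 169
x + 1 = ±13
x = -1 + 13 = 12 or x = -1 - 13 = -14

x = -14, x = 12


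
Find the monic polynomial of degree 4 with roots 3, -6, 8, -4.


A monic polynomial with roots 3, -6, 8, -4 is:
p(x) = (x - 3)(x + 6)(x - 8)(x + 4)
After multiplying by (x - 3): x - 3
After multiplying by (x + 6): x^2 + 3x - 18
After multiplying by (x - 8): x^3 - 5x^2 - 42x + 144
After multiplying by (x + 4): x^4 - x^3 - 62x^2 - 24x + 576

x^4 - x^3 - 62x^2 - 24x + 576


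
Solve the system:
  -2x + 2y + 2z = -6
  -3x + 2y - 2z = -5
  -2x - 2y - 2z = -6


Using Cramer's rule. Expand each determinant along the first row.
D  = (-2)*[2*(-2) - (-2)*(-2)] - 2*[(-3)*(-2) - (-2)*(-2)] + 2*[(-3)*(-2) - 2*(-2)]
  = (-2)*(-8) - 2*(2) + 2*(10) = 32
Dx = (-6)*[2*(-2) - (-2)*(-2)] - 2*[(-5)*(-2) - (-2)*(-6)] + 2*[(-5)*(-2) - 2*(-6)]
  = (-6)*(-8) - 2*(-2) + 2*(22) = 96
Dy = (-2)*[(-5)*(-2) - (-2)*(-6)] - (-6)*[(-3)*(-2) - (-2)*(-2)] + 2*[(-3)*(-6) - (-5)*(-2)]
  = (-2)*(-2) - (-6)*(2) + 2*(8) = 32
Dz = (-2)*[2*(-6) - (-5)*(-2)] - 2*[(-3)*(-6) - (-5)*(-2)] + (-6)*[(-3)*(-2) - 2*(-2)]
  = (-2)*(-22) - 2*(8) + (-6)*(10) = -32
x = Dx/D = 96/32 = 3, y = Dy/D = 32/32 = 1, z = Dz/D = -32/32 = -1
Check eq1: (-2)(3) + (2)(1) + (2)(-1) = -6 = -6 ✓
Check eq2: (-3)(3) + (2)(1) + (-2)(-1) = -5 = -5 ✓
Check eq3: (-2)(3) + (-2)(1) + (-2)(-1) = -6 = -6 ✓

x = 3, y = 1, z = -1


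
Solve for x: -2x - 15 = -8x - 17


Starting with: -2x - 15 = -8x - 17
Move all x terms to left: (-2 + 8)x = -17 + 15
Simplify: 6x = -2
Divide both sides by 6: x = -1/3

x = -1/3


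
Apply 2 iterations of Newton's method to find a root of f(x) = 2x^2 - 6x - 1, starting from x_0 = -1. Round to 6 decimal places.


Newton's method: x_(n+1) = x_n - f(x_n)/f'(x_n)
f(x) = 2x^2 - 6x - 1
f'(x) = 4x - 6

Iteration 1:
  f(-1.000000) = 7.000000
  f'(-1.000000) = -10.000000
  x_1 = -1.000000 - (7.000000)/(-10.000000) = -0.300000

Iteration 2:
  f(-0.300000) = 0.980000
  f'(-0.300000) = -7.200000
  x_2 = -0.300000 - (0.980000)/(-7.200000) = -0.163889

x_2 = -0.163889


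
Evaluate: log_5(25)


We need the exponent such that 5^? = 25
5^2 = 25
Therefore log_5(25) = 2

2


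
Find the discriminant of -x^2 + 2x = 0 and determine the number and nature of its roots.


For ax^2 + bx + c = 0, discriminant D = b^2 - 4ac
Here a = -1, b = 2, c = 0
D = (2)^2 - 4(-1)(0) = 4 - 0 = 4

D = 4 > 0 and is a perfect square (sqrt = 2)
The equation has 2 distinct real rational roots.

Discriminant = 4, 2 distinct real rational roots


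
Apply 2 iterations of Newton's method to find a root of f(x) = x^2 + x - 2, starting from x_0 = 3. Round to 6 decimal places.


Newton's method: x_(n+1) = x_n - f(x_n)/f'(x_n)
f(x) = x^2 + x - 2
f'(x) = 2x + 1

Iteration 1:
  f(3.000000) = 10.000000
  f'(3.000000) = 7.000000
  x_1 = 3.000000 - (10.000000)/(7.000000) = 1.571429

Iteration 2:
  f(1.571429) = 2.040816
  f'(1.571429) = 4.142857
  x_2 = 1.571429 - (2.040816)/(4.142857) = 1.078818

x_2 = 1.078818


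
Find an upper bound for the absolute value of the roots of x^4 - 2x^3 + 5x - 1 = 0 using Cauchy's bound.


Cauchy's bound: all roots r satisfy |r| <= 1 + max(|a_i/a_n|) for i = 0,...,n-1
where a_n is the leading coefficient.

Coefficients: [1, -2, 0, 5, -1]
Leading coefficient a_n = 1
Ratios |a_i/a_n|: 2, 0, 5, 1
Maximum ratio: 5
Cauchy's bound: |r| <= 1 + 5 = 6

Upper bound = 6


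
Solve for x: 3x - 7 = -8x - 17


Starting with: 3x - 7 = -8x - 17
Move all x terms to left: (3 + 8)x = -17 + 7
Simplify: 11x = -10
Divide both sides by 11: x = -10/11

x = -10/11


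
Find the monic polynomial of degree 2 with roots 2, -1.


A monic polynomial with roots 2, -1 is:
p(x) = (x - 2)(x + 1)
After multiplying by (x - 2): x - 2
After multiplying by (x + 1): x^2 - x - 2

x^2 - x - 2


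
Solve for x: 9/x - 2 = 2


Subtract -2 from both sides: 9/x = 4
Multiply both sides by x: 9 = 4 * x
Divide by 4: x = 9/4

x = 9/4


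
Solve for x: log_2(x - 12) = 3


Convert to exponential form: x - 12 = 2^3 = 8
x = 8 + 12 = 20
Check: log_2(20 - 12) = log_2(8) = log_2(8) = 3 ✓

x = 20


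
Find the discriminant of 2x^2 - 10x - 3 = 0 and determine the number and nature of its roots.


For ax^2 + bx + c = 0, discriminant D = b^2 - 4ac
Here a = 2, b = -10, c = -3
D = (-10)^2 - 4(2)(-3) = 100 + 24 = 124

D = 124 > 0 but not a perfect square
The equation has 2 distinct real irrational roots.

Discriminant = 124, 2 distinct real irrational roots


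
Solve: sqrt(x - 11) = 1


Square both sides: x - 11 = 1^2 = 1
x = 1 + 11 = 12
x = 12
Check: sqrt(1*12 - 11) = sqrt(1) = 1 ✓

x = 12


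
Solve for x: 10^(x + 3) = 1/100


Express both sides with the same base.
1/100 = 10^(-2)
Since the bases match, equate exponents: x + 3 = -2
So x = -2 - (3) = -5

x = -5


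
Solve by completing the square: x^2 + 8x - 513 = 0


Start: x^2 + 8x - 513 = 0
Move constant: x^2 + 8x = 513
Half of 8 is 4, squared is 16
Add 16 to both sides: x^2 + 8x + 16 = 529
(x + 4)^2 = 529
x + 4 = ±23
x = -4 + 23 = 19 or x = -4 - 23 = -27

x = -27, x = 19


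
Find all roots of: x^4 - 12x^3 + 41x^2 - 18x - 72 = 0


Let p(x) = x^4 - 12x^3 + 41x^2 - 18x - 72. By the rational root theorem (leading coefficient 1), any rational root is an integer divisor of 72: try ±1, ±2, ... in turn.
Test x = 1: value = -60 ≠ 0.
Test x = -1: value = 0 ✓, so (x + 1) is a factor.
Synthetic division by (x + 1): bring down 1; 1(-1) - 12 = -13; (-13)(-1) + 41 = 54; 54(-1) - 18 = -72; (-72)(-1) - 72 = 0 → quotient x^3 - 13x^2 + 54x - 72, remainder 0.
Continue with the quotient x^3 - 13x^2 + 54x - 72 (candidates must divide 72; re-test x = -1 first in case it repeats).
Test x = -1: value = -140 ≠ 0.
Test x = 2: value = -8 ≠ 0.
Test x = -2: value = -240 ≠ 0.
Test x = 3: value = 0 ✓, so (x - 3) is a factor.
Synthetic division by (x - 3): bring down 1; 1(3) - 13 = -10; (-10)(3) + 54 = 24; 24(3) - 72 = 0 → quotient x^2 - 10x + 24, remainder 0.
Solve the quadratic x^2 - 10x + 24 = 0: discriminant = (-10)^2 - 4(1)(24) = 100 - 96 = 4.
sqrt(4) = 2, so x = (10 ± 2)/2: x = 6 or x = 4.
Collecting all roots found:

x = -1, x = 3, x = 4, x = 6


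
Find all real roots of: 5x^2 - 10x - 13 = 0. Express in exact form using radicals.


Using the quadratic formula: x = (-b ± sqrt(b^2 - 4ac)) / (2a)
Here a = 5, b = -10, c = -13
Discriminant = b^2 - 4ac = (-10)^2 - 4(5)(-13) = 100 + 260 = 360
Since discriminant = 360 > 0, there are two real roots.
x = (10 ± 6*sqrt(10)) / 10
Simplifying: x = (5 ± 3*sqrt(10)) / 5
Numerically: x ≈ 2.8974 or x ≈ -0.8974

x = (5 + 3*sqrt(10)) / 5 or x = (5 - 3*sqrt(10)) / 5


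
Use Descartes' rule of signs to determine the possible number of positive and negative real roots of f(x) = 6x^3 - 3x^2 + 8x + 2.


Descartes' rule of signs:

For positive roots, count sign changes in f(x) = 6x^3 - 3x^2 + 8x + 2:
Signs of coefficients: +, -, +, +
Number of sign changes: 2
Possible positive real roots: 2, 0

For negative roots, examine f(-x) = -6x^3 - 3x^2 - 8x + 2:
Signs of coefficients: -, -, -, +
Number of sign changes: 1
Possible negative real roots: 1

Positive roots: 2 or 0; Negative roots: 1


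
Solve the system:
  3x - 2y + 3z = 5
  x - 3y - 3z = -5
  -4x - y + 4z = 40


Using Cramer's rule. Expand each determinant along the first row.
D  = 3*[(-3)*4 - (-3)*(-1)] - (-2)*[1*4 - (-3)*(-4)] + 3*[1*(-1) - (-3)*(-4)]
  = 3*(-15) - (-2)*(-8) + 3*(-13) = -100
Dx = 5*[(-3)*4 - (-3)*(-1)] - (-2)*[(-5)*4 - (-3)*40] + 3*[(-5)*(-1) - (-3)*40]
  = 5*(-15) - (-2)*(100) + 3*(125) = 500
Dy = 3*[(-5)*4 - (-3)*40] - 5*[1*4 - (-3)*(-4)] + 3*[1*40 - (-5)*(-4)]
  = 3*(100) - 5*(-8) + 3*(20) = 400
Dz = 3*[(-3)*40 - (-5)*(-1)] - (-2)*[1*40 - (-5)*(-4)] + 5*[1*(-1) - (-3)*(-4)]
  = 3*(-125) - (-2)*(20) + 5*(-13) = -400
x = Dx/D = 500/-100 = -5, y = Dy/D = 400/-100 = -4, z = Dz/D = -400/-100 = 4
Check eq1: (3)(-5) + (-2)(-4) + (3)(4) = 5 = 5 ✓
Check eq2: (1)(-5) + (-3)(-4) + (-3)(4) = -5 = -5 ✓
Check eq3: (-4)(-5) + (-1)(-4) + (4)(4) = 40 = 40 ✓

x = -5, y = -4, z = 4


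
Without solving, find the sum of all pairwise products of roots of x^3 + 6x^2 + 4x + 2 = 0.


By Vieta's formulas for x^3 + bx^2 + cx + d = 0:
  r1 + r2 + r3 = -b/a = -6
  r1*r2 + r1*r3 + r2*r3 = c/a = 4
  r1*r2*r3 = -d/a = -2


Sum of pairwise products = 4


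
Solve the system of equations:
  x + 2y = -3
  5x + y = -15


Using Cramer's rule:
Determinant D = (1)(1) - (5)(2) = 1 - 10 = -9
Dx = (-3)(1) - (-15)(2) = -3 + 30 = 27
Dy = (1)(-15) - (5)(-3) = -15 + 15 = 0
x = Dx/D = 27/-9 = -3
y = Dy/D = 0/-9 = 0

x = -3, y = 0


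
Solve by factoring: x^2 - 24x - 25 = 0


We need two numbers that multiply to -25 and add to -24.
Those numbers are 1 and -25 (since 1 * (-25) = -25 and 1 + (-25) = -24).
So x^2 - 24x - 25 = (x + 1)(x - 25) = 0
Setting each factor to zero: x = -1 or x = 25

x = -1, x = 25


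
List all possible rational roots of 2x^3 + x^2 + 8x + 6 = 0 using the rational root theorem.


Rational root theorem: possible roots are ±p/q where:
  p divides the constant term (6): p ∈ {1, 2, 3, 6}
  q divides the leading coefficient (2): q ∈ {1, 2}

All possible rational roots: -6, -3, -2, -3/2, -1, -1/2, 1/2, 1, 3/2, 2, 3, 6

-6, -3, -2, -3/2, -1, -1/2, 1/2, 1, 3/2, 2, 3, 6


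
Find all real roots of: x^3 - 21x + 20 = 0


Let p(x) = x^3 - 21x + 20. By the rational root theorem (leading coefficient 1), any rational root is an integer divisor of 20: try ±1, ±2, ... in turn.
Test x = 1: value = 0 ✓, so (x - 1) is a factor.
Synthetic division by (x - 1): bring down 1; 1(1) + 0 = 1; 1(1) - 21 = -20; (-20)(1) + 20 = 0 → quotient x^2 + x - 20, remainder 0.
Solve the quadratic x^2 + x - 20 = 0: discriminant = 1^2 - 4(1)(-20) = 1 + 80 = 81.
sqrt(81) = 9, so x = (-1 ± 9)/2: x = 4 or x = -5.

x = -5, x = 1, x = 4


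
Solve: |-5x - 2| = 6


An absolute value equation |expr| = 6 gives two cases:
Case 1: -5x - 2 = 6
  -5x = 8, so x = -8/5
Case 2: -5x - 2 = -6
  -5x = -4, so x = 4/5

x = -8/5, x = 4/5


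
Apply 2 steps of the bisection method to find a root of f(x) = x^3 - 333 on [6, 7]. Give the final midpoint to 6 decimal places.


f(x) = x^3 - 333
f(6) = -117 < 0
f(7) = 10 > 0

Step 1: midpoint = (6.000000 + 7.000000)/2 = 6.500000
  f(6.500000) = -58.375000
  f(mid) < 0, so root is in [6.500000, 7.000000]

Step 2: midpoint = (6.500000 + 7.000000)/2 = 6.750000
  f(6.750000) = -25.453125
  f(mid) < 0, so root is in [6.750000, 7.000000]

midpoint = 6.750000


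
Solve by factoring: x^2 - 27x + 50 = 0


We need two numbers that multiply to 50 and add to -27.
Those numbers are -2 and -25 (since (-2) * (-25) = 50 and (-2) + (-25) = -27).
So x^2 - 27x + 50 = (x - 2)(x - 25) = 0
Setting each factor to zero: x = 2 or x = 25

x = 2, x = 25


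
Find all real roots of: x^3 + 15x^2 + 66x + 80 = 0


Let p(x) = x^3 + 15x^2 + 66x + 80. By the rational root theorem (leading coefficient 1), any rational root is an integer divisor of 80: try ±1, ±2, ... in turn.
Test x = 1: value = 162 ≠ 0.
Test x = -1: value = 28 ≠ 0.
Test x = 2: value = 280 ≠ 0.
Test x = -2: value = 0 ✓, so (x + 2) is a factor.
Synthetic division by (x + 2): bring down 1; 1(-2) + 15 = 13; 13(-2) + 66 = 40; 40(-2) + 80 = 0 → quotient x^2 + 13x + 40, remainder 0.
Solve the quadratic x^2 + 13x + 40 = 0: discriminant = 13^2 - 4(1)(40) = 169 - 160 = 9.
sqrt(9) = 3, so x = (-13 ± 3)/2: x = -5 or x = -8.

x = -8, x = -5, x = -2


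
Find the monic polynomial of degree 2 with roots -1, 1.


A monic polynomial with roots -1, 1 is:
p(x) = (x + 1)(x - 1)
After multiplying by (x + 1): x + 1
After multiplying by (x - 1): x^2 - 1

x^2 - 1


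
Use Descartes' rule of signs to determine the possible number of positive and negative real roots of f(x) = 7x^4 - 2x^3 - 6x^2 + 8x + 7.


Descartes' rule of signs:

For positive roots, count sign changes in f(x) = 7x^4 - 2x^3 - 6x^2 + 8x + 7:
Signs of coefficients: +, -, -, +, +
Number of sign changes: 2
Possible positive real roots: 2, 0

For negative roots, examine f(-x) = 7x^4 + 2x^3 - 6x^2 - 8x + 7:
Signs of coefficients: +, +, -, -, +
Number of sign changes: 2
Possible negative real roots: 2, 0

Positive roots: 2 or 0; Negative roots: 2 or 0


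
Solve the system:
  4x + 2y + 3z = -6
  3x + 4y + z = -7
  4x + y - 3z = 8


Using Cramer's rule. Expand each determinant along the first row.
D  = 4*[4*(-3) - 1*1] - 2*[3*(-3) - 1*4] + 3*[3*1 - 4*4]
  = 4*(-13) - 2*(-13) + 3*(-13) = -65
Dx = (-6)*[4*(-3) - 1*1] - 2*[(-7)*(-3) - 1*8] + 3*[(-7)*1 - 4*8]
  = (-6)*(-13) - 2*(13) + 3*(-39) = -65
Dy = 4*[(-7)*(-3) - 1*8] - (-6)*[3*(-3) - 1*4] + 3*[3*8 - (-7)*4]
  = 4*(13) - (-6)*(-13) + 3*(52) = 130
Dz = 4*[4*8 - (-7)*1] - 2*[3*8 - (-7)*4] + (-6)*[3*1 - 4*4]
  = 4*(39) - 2*(52) + (-6)*(-13) = 130
x = Dx/D = -65/-65 = 1, y = Dy/D = 130/-65 = -2, z = Dz/D = 130/-65 = -2
Check eq1: (4)(1) + (2)(-2) + (3)(-2) = -6 = -6 ✓
Check eq2: (3)(1) + (4)(-2) + (1)(-2) = -7 = -7 ✓
Check eq3: (4)(1) + (1)(-2) + (-3)(-2) = 8 = 8 ✓

x = 1, y = -2, z = -2


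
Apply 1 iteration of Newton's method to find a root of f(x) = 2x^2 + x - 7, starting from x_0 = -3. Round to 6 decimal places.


Newton's method: x_(n+1) = x_n - f(x_n)/f'(x_n)
f(x) = 2x^2 + x - 7
f'(x) = 4x + 1

Iteration 1:
  f(-3.000000) = 8.000000
  f'(-3.000000) = -11.000000
  x_1 = -3.000000 - (8.000000)/(-11.000000) = -2.272727

x_1 = -2.272727


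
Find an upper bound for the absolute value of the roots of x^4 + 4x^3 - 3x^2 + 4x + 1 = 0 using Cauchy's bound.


Cauchy's bound: all roots r satisfy |r| <= 1 + max(|a_i/a_n|) for i = 0,...,n-1
where a_n is the leading coefficient.

Coefficients: [1, 4, -3, 4, 1]
Leading coefficient a_n = 1
Ratios |a_i/a_n|: 4, 3, 4, 1
Maximum ratio: 4
Cauchy's bound: |r| <= 1 + 4 = 5

Upper bound = 5


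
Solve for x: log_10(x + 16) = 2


Convert to exponential form: x + 16 = 10^2 = 100
x = 100 - 16 = 84
Check: log_10(84 + 16) = log_10(100) = log_10(100) = 2 ✓

x = 84


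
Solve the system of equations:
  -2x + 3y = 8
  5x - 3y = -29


Using Cramer's rule:
Determinant D = (-2)(-3) - (5)(3) = 6 - 15 = -9
Dx = (8)(-3) - (-29)(3) = -24 + 87 = 63
Dy = (-2)(-29) - (5)(8) = 58 - 40 = 18
x = Dx/D = 63/-9 = -7
y = Dy/D = 18/-9 = -2

x = -7, y = -2


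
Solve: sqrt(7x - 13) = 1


Square both sides: 7x - 13 = 1^2 = 1
7x = 1 + 13 = 14
x = 2
Check: sqrt(7*2 - 13) = sqrt(1) = 1 ✓

x = 2


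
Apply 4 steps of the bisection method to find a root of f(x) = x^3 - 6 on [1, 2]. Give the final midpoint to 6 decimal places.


f(x) = x^3 - 6
f(1) = -5 < 0
f(2) = 2 > 0

Step 1: midpoint = (1.000000 + 2.000000)/2 = 1.500000
  f(1.500000) = -2.625000
  f(mid) < 0, so root is in [1.500000, 2.000000]

Step 2: midpoint = (1.500000 + 2.000000)/2 = 1.750000
  f(1.750000) = -0.640625
  f(mid) < 0, so root is in [1.750000, 2.000000]

Step 3: midpoint = (1.750000 + 2.000000)/2 = 1.875000
  f(1.875000) = 0.591797
  f(mid) > 0, so root is in [1.750000, 1.875000]

Step 4: midpoint = (1.750000 + 1.875000)/2 = 1.812500
  f(1.812500) = -0.045654
  f(mid) < 0, so root is in [1.812500, 1.875000]

midpoint = 1.812500


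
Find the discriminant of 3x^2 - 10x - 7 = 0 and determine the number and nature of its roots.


For ax^2 + bx + c = 0, discriminant D = b^2 - 4ac
Here a = 3, b = -10, c = -7
D = (-10)^2 - 4(3)(-7) = 100 + 84 = 184

D = 184 > 0 but not a perfect square
The equation has 2 distinct real irrational roots.

Discriminant = 184, 2 distinct real irrational roots


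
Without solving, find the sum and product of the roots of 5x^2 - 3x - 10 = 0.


By Vieta's formulas for ax^2 + bx + c = 0:
  Sum of roots = -b/a
  Product of roots = c/a

Here a = 5, b = -3, c = -10
Sum = -(-3)/5 = 3/5
Product = -10/5 = -2

Sum = 3/5, Product = -2


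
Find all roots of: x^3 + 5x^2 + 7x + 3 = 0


Let p(x) = x^3 + 5x^2 + 7x + 3. By the rational root theorem (leading coefficient 1), any rational root is an integer divisor of 3: try ±1, ±2, ... in turn.
Test x = 1: value = 16 ≠ 0.
Test x = -1: value = 0 ✓, so (x + 1) is a factor.
Synthetic division by (x + 1): bring down 1; 1(-1) + 5 = 4; 4(-1) + 7 = 3; 3(-1) + 3 = 0 → quotient x^2 + 4x + 3, remainder 0.
Solve the quadratic x^2 + 4x + 3 = 0: discriminant = 4^2 - 4(1)(3) = 16 - 12 = 4.
sqrt(4) = 2, so x = (-4 ± 2)/2: x = -1 or x = -3.
Collecting all roots found:

x = -3, x = -1 (multiplicity 2)


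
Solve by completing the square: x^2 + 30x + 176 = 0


Start: x^2 + 30x + 176 = 0
Move constant: x^2 + 30x = -176
Half of 30 is 15, squared is 225
Add 225 to both sides: x^2 + 30x + 225 = 49
(x + 15)^2 = 49
x + 15 = ±7
x = -15 + 7 = -8 or x = -15 - 7 = -22

x = -22, x = -8


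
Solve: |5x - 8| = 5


An absolute value equation |expr| = 5 gives two cases:
Case 1: 5x - 8 = 5
  5x = 13, so x = 13/5
Case 2: 5x - 8 = -5
  5x = 3, so x = 3/5

x = 3/5, x = 13/5


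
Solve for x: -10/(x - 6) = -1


Multiply both sides by (x - 6): -10 = -1(x - 6)
Distribute: -10 = -x + 6
-x = -10 - 6 = -16
x = 16

x = 16


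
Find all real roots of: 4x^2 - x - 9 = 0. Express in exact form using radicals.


Using the quadratic formula: x = (-b ± sqrt(b^2 - 4ac)) / (2a)
Here a = 4, b = -1, c = -9
Discriminant = b^2 - 4ac = (-1)^2 - 4(4)(-9) = 1 + 144 = 145
Since discriminant = 145 > 0, there are two real roots.
x = (1 ± sqrt(145)) / 8
Numerically: x ≈ 1.6302 or x ≈ -1.3802

x = (1 + sqrt(145)) / 8 or x = (1 - sqrt(145)) / 8


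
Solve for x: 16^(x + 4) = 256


Express both sides with the same base.
256 = 16^2
Since the bases match, equate exponents: x + 4 = 2
So x = 2 - (4) = -2

x = -2


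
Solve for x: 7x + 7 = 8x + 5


Starting with: 7x + 7 = 8x + 5
Move all x terms to left: (7 - 8)x = 5 - 7
Simplify: -x = -2
Divide both sides by -1: x = 2

x = 2


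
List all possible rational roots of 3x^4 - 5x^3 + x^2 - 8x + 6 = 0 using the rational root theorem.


Rational root theorem: possible roots are ±p/q where:
  p divides the constant term (6): p ∈ {1, 2, 3, 6}
  q divides the leading coefficient (3): q ∈ {1, 3}

All possible rational roots: -6, -3, -2, -1, -2/3, -1/3, 1/3, 2/3, 1, 2, 3, 6

-6, -3, -2, -1, -2/3, -1/3, 1/3, 2/3, 1, 2, 3, 6


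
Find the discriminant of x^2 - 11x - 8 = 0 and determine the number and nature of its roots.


For ax^2 + bx + c = 0, discriminant D = b^2 - 4ac
Here a = 1, b = -11, c = -8
D = (-11)^2 - 4(1)(-8) = 121 + 32 = 153

D = 153 > 0 but not a perfect square
The equation has 2 distinct real irrational roots.

Discriminant = 153, 2 distinct real irrational roots


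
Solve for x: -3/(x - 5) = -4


Multiply both sides by (x - 5): -3 = -4(x - 5)
Distribute: -3 = -4x + 20
-4x = -3 - 20 = -23
x = 23/4

x = 23/4


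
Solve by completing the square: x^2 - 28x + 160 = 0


Start: x^2 - 28x + 160 = 0
Move constant: x^2 - 28x = -160
Half of -28 is -14, squared is 196
Add 196 to both sides: x^2 - 28x + 196 = 36
(x - 14)^2 = 36
x - 14 = ±6
x = 14 + 6 = 20 or x = 14 - 6 = 8

x = 8, x = 20


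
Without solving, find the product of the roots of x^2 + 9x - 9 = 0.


By Vieta's formulas for ax^2 + bx + c = 0:
  Sum of roots = -b/a
  Product of roots = c/a

Here a = 1, b = 9, c = -9
Sum = -(9)/1 = -9
Product = -9/1 = -9

Product = -9


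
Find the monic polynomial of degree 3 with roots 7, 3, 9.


A monic polynomial with roots 7, 3, 9 is:
p(x) = (x - 7)(x - 3)(x - 9)
After multiplying by (x - 7): x - 7
After multiplying by (x - 3): x^2 - 10x + 21
After multiplying by (x - 9): x^3 - 19x^2 + 111x - 189

x^3 - 19x^2 + 111x - 189


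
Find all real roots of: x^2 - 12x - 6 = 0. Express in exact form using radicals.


Using the quadratic formula: x = (-b ± sqrt(b^2 - 4ac)) / (2a)
Here a = 1, b = -12, c = -6
Discriminant = b^2 - 4ac = (-12)^2 - 4(1)(-6) = 144 + 24 = 168
Since discriminant = 168 > 0, there are two real roots.
x = (12 ± 2*sqrt(42)) / 2
Simplifying: x = 6 ± sqrt(42)
Numerically: x ≈ 12.4807 or x ≈ -0.4807

x = 6 + sqrt(42) or x = 6 - sqrt(42)


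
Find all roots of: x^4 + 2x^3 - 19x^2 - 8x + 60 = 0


Let p(x) = x^4 + 2x^3 - 19x^2 - 8x + 60. By the rational root theorem (leading coefficient 1), any rational root is an integer divisor of 60: try ±1, ±2, ... in turn.
Test x = 1: value = 36 ≠ 0.
Test x = -1: value = 48 ≠ 0.
Test x = 2: value = 0 ✓, so (x - 2) is a factor.
Synthetic division by (x - 2): bring down 1; 1(2) + 2 = 4; 4(2) - 19 = -11; (-11)(2) - 8 = -30; (-30)(2) + 60 = 0 → quotient x^3 + 4x^2 - 11x - 30, remainder 0.
Continue with the quotient x^3 + 4x^2 - 11x - 30 (candidates must divide 30; re-test x = 2 first in case it repeats).
Test x = 2: value = -28 ≠ 0.
Test x = -2: value = 0 ✓, so (x + 2) is a factor.
Synthetic division by (x + 2): bring down 1; 1(-2) + 4 = 2; 2(-2) - 11 = -15; (-15)(-2) - 30 = 0 → quotient x^2 + 2x - 15, remainder 0.
Solve the quadratic x^2 + 2x - 15 = 0: discriminant = 2^2 - 4(1)(-15) = 4 + 60 = 64.
sqrt(64) = 8, so x = (-2 ± 8)/2: x = 3 or x = -5.
Collecting all roots found:

x = -5, x = -2, x = 2, x = 3


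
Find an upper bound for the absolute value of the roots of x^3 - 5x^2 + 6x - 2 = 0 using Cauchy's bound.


Cauchy's bound: all roots r satisfy |r| <= 1 + max(|a_i/a_n|) for i = 0,...,n-1
where a_n is the leading coefficient.

Coefficients: [1, -5, 6, -2]
Leading coefficient a_n = 1
Ratios |a_i/a_n|: 5, 6, 2
Maximum ratio: 6
Cauchy's bound: |r| <= 1 + 6 = 7

Upper bound = 7


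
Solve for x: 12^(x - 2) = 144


Express both sides with the same base.
144 = 12^2
Since the bases match, equate exponents: x - 2 = 2
So x = 2 - (-2) = 4

x = 4


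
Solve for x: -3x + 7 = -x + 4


Starting with: -3x + 7 = -x + 4
Move all x terms to left: (-3 + 1)x = 4 - 7
Simplify: -2x = -3
Divide both sides by -2: x = 3/2

x = 3/2


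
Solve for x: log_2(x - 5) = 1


Convert to exponential form: x - 5 = 2^1 = 2
x = 2 + 5 = 7
Check: log_2(7 - 5) = log_2(2) = log_2(2) = 1 ✓

x = 7


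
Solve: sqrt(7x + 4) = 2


Square both sides: 7x + 4 = 2^2 = 4
7x = 4 - 4 = 0
x = 0
Check: sqrt(7*0 + 4) = sqrt(4) = 2 ✓

x = 0


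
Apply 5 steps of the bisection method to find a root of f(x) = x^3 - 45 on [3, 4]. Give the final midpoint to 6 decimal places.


f(x) = x^3 - 45
f(3) = -18 < 0
f(4) = 19 > 0

Step 1: midpoint = (3.000000 + 4.000000)/2 = 3.500000
  f(3.500000) = -2.125000
  f(mid) < 0, so root is in [3.500000, 4.000000]

Step 2: midpoint = (3.500000 + 4.000000)/2 = 3.750000
  f(3.750000) = 7.734375
  f(mid) > 0, so root is in [3.500000, 3.750000]

Step 3: midpoint = (3.500000 + 3.750000)/2 = 3.625000
  f(3.625000) = 2.634766
  f(mid) > 0, so root is in [3.500000, 3.625000]

Step 4: midpoint = (3.500000 + 3.625000)/2 = 3.562500
  f(3.562500) = 0.213135
  f(mid) > 0, so root is in [3.500000, 3.562500]

Step 5: midpoint = (3.500000 + 3.562500)/2 = 3.531250
  f(3.531250) = -0.966278
  f(mid) < 0, so root is in [3.531250, 3.562500]

midpoint = 3.531250


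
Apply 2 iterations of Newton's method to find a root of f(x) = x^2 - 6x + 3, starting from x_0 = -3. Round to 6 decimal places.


Newton's method: x_(n+1) = x_n - f(x_n)/f'(x_n)
f(x) = x^2 - 6x + 3
f'(x) = 2x - 6

Iteration 1:
  f(-3.000000) = 30.000000
  f'(-3.000000) = -12.000000
  x_1 = -3.000000 - (30.000000)/(-12.000000) = -0.500000

Iteration 2:
  f(-0.500000) = 6.250000
  f'(-0.500000) = -7.000000
  x_2 = -0.500000 - (6.250000)/(-7.000000) = 0.392857

x_2 = 0.392857


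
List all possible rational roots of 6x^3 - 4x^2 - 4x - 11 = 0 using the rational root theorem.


Rational root theorem: possible roots are ±p/q where:
  p divides the constant term (-11): p ∈ {1, 11}
  q divides the leading coefficient (6): q ∈ {1, 2, 3, 6}

All possible rational roots: -11, -11/2, -11/3, -11/6, -1, -1/2, -1/3, -1/6, 1/6, 1/3, 1/2, 1, 11/6, 11/3, 11/2, 11

-11, -11/2, -11/3, -11/6, -1, -1/2, -1/3, -1/6, 1/6, 1/3, 1/2, 1, 11/6, 11/3, 11/2, 11


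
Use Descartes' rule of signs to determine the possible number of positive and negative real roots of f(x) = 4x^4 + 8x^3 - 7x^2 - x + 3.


Descartes' rule of signs:

For positive roots, count sign changes in f(x) = 4x^4 + 8x^3 - 7x^2 - x + 3:
Signs of coefficients: +, +, -, -, +
Number of sign changes: 2
Possible positive real roots: 2, 0

For negative roots, examine f(-x) = 4x^4 - 8x^3 - 7x^2 + x + 3:
Signs of coefficients: +, -, -, +, +
Number of sign changes: 2
Possible negative real roots: 2, 0

Positive roots: 2 or 0; Negative roots: 2 or 0


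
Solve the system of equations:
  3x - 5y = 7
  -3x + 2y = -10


Using Cramer's rule:
Determinant D = (3)(2) - (-3)(-5) = 6 - 15 = -9
Dx = (7)(2) - (-10)(-5) = 14 - 50 = -36
Dy = (3)(-10) - (-3)(7) = -30 + 21 = -9
x = Dx/D = -36/-9 = 4
y = Dy/D = -9/-9 = 1

x = 4, y = 1


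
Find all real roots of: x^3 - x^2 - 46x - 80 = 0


Let p(x) = x^3 - x^2 - 46x - 80. By the rational root theorem (leading coefficient 1), any rational root is an integer divisor of 80: try ±1, ±2, ... in turn.
Test x = 1: value = -126 ≠ 0.
Test x = -1: value = -36 ≠ 0.
Test x = 2: value = -168 ≠ 0.
Test x = -2: value = 0 ✓, so (x + 2) is a factor.
Synthetic division by (x + 2): bring down 1; 1(-2) - 1 = -3; (-3)(-2) - 46 = -40; (-40)(-2) - 80 = 0 → quotient x^2 - 3x - 40, remainder 0.
Solve the quadratic x^2 - 3x - 40 = 0: discriminant = (-3)^2 - 4(1)(-40) = 9 + 160 = 169.
sqrt(169) = 13, so x = (3 ± 13)/2: x = 8 or x = -5.

x = -5, x = -2, x = 8


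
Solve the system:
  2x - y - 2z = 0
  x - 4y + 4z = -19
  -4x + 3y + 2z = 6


Using Cramer's rule. Expand each determinant along the first row.
D  = 2*[(-4)*2 - 4*3] - (-1)*[1*2 - 4*(-4)] + (-2)*[1*3 - (-4)*(-4)]
  = 2*(-20) - (-1)*(18) + (-2)*(-13) = 4
Dx = 0*[(-4)*2 - 4*3] - (-1)*[(-19)*2 - 4*6] + (-2)*[(-19)*3 - (-4)*6]
  = 0*(-20) - (-1)*(-62) + (-2)*(-33) = 4
Dy = 2*[(-19)*2 - 4*6] - 0*[1*2 - 4*(-4)] + (-2)*[1*6 - (-19)*(-4)]
  = 2*(-62) - 0*(18) + (-2)*(-70) = 16
Dz = 2*[(-4)*6 - (-19)*3] - (-1)*[1*6 - (-19)*(-4)] + 0*[1*3 - (-4)*(-4)]
  = 2*(33) - (-1)*(-70) + 0*(-13) = -4
x = Dx/D = 4/4 = 1, y = Dy/D = 16/4 = 4, z = Dz/D = -4/4 = -1
Check eq1: (2)(1) + (-1)(4) + (-2)(-1) = 0 = 0 ✓
Check eq2: (1)(1) + (-4)(4) + (4)(-1) = -19 = -19 ✓
Check eq3: (-4)(1) + (3)(4) + (2)(-1) = 6 = 6 ✓

x = 1, y = 4, z = -1


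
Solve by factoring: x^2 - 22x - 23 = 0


We need two numbers that multiply to -23 and add to -22.
Those numbers are -23 and 1 (since (-23) * 1 = -23 and (-23) + 1 = -22).
So x^2 - 22x - 23 = (x - 23)(x + 1) = 0
Setting each factor to zero: x = 23 or x = -1

x = -1, x = 23


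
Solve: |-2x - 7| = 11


An absolute value equation |expr| = 11 gives two cases:
Case 1: -2x - 7 = 11
  -2x = 18, so x = -9
Case 2: -2x - 7 = -11
  -2x = -4, so x = 2

x = -9, x = 2


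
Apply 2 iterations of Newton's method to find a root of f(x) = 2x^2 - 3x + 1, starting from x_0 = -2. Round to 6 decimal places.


Newton's method: x_(n+1) = x_n - f(x_n)/f'(x_n)
f(x) = 2x^2 - 3x + 1
f'(x) = 4x - 3

Iteration 1:
  f(-2.000000) = 15.000000
  f'(-2.000000) = -11.000000
  x_1 = -2.000000 - (15.000000)/(-11.000000) = -0.636364

Iteration 2:
  f(-0.636364) = 3.719008
  f'(-0.636364) = -5.545455
  x_2 = -0.636364 - (3.719008)/(-5.545455) = 0.034277

x_2 = 0.034277


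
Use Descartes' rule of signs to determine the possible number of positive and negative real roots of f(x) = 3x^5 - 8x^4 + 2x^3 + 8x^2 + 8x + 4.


Descartes' rule of signs:

For positive roots, count sign changes in f(x) = 3x^5 - 8x^4 + 2x^3 + 8x^2 + 8x + 4:
Signs of coefficients: +, -, +, +, +, +
Number of sign changes: 2
Possible positive real roots: 2, 0

For negative roots, examine f(-x) = -3x^5 - 8x^4 - 2x^3 + 8x^2 - 8x + 4:
Signs of coefficients: -, -, -, +, -, +
Number of sign changes: 3
Possible negative real roots: 3, 1

Positive roots: 2 or 0; Negative roots: 3 or 1


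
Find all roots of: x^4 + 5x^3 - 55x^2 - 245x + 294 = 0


Let p(x) = x^4 + 5x^3 - 55x^2 - 245x + 294. By the rational root theorem (leading coefficient 1), any rational root is an integer divisor of 294: try ±1, ±2, ... in turn.
Test x = 1: value = 0 ✓, so (x - 1) is a factor.
Synthetic division by (x - 1): bring down 1; 1(1) + 5 = 6; 6(1) - 55 = -49; (-49)(1) - 245 = -294; (-294)(1) + 294 = 0 → quotient x^3 + 6x^2 - 49x - 294, remainder 0.
Continue with the quotient x^3 + 6x^2 - 49x - 294 (candidates must divide 294; re-test x = 1 first in case it repeats).
Test x = 1: value = -336 ≠ 0.
Test x = -1: value = -240 ≠ 0.
Test x = 2: value = -360 ≠ 0.
Test x = -2: value = -180 ≠ 0.
Test x = 3: value = -360 ≠ 0.
Test x = -3: value = -120 ≠ 0.
Test x = 6: value = -156 ≠ 0.
Test x = -6: value = 0 ✓, so (x + 6) is a factor.
Synthetic division by (x + 6): bring down 1; 1(-6) + 6 = 0; 0(-6) - 49 = -49; (-49)(-6) - 294 = 0 → quotient x^2 - 49, remainder 0.
Solve the quadratic x^2 - 49 = 0: discriminant = 0^2 - 4(1)(-49) = 0 + 196 = 196.
sqrt(196) = 14, so x = (0 ± 14)/2: x = 7 or x = -7.
Collecting all roots found:

x = -7, x = -6, x = 1, x = 7


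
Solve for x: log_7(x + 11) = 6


Convert to exponential form: x + 11 = 7^6 = 117649
x = 117649 - 11 = 117638
Check: log_7(117638 + 11) = log_7(117649) = log_7(117649) = 6 ✓

x = 117638


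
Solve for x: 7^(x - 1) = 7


Express both sides with the same base.
7 = 7^1
Since the bases match, equate exponents: x - 1 = 1
So x = 1 - (-1) = 2

x = 2


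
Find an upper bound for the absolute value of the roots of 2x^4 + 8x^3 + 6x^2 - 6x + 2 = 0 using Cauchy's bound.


Cauchy's bound: all roots r satisfy |r| <= 1 + max(|a_i/a_n|) for i = 0,...,n-1
where a_n is the leading coefficient.

Coefficients: [2, 8, 6, -6, 2]
Leading coefficient a_n = 2
Ratios |a_i/a_n|: 4, 3, 3, 1
Maximum ratio: 4
Cauchy's bound: |r| <= 1 + 4 = 5

Upper bound = 5


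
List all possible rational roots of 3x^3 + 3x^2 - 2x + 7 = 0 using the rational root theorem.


Rational root theorem: possible roots are ±p/q where:
  p divides the constant term (7): p ∈ {1, 7}
  q divides the leading coefficient (3): q ∈ {1, 3}

All possible rational roots: -7, -7/3, -1, -1/3, 1/3, 1, 7/3, 7

-7, -7/3, -1, -1/3, 1/3, 1, 7/3, 7


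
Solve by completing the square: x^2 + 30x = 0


Start: x^2 + 30x + 0 = 0
Move constant: x^2 + 30x = 0
Half of 30 is 15, squared is 225
Add 225 to both sides: x^2 + 30x + 225 = 225
(x + 15)^2 = 225
x + 15 = ±15
x = -15 + 15 = 0 or x = -15 - 15 = -30

x = -30, x = 0


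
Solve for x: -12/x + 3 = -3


Subtract 3 from both sides: -12/x = -6
Multiply both sides by x: -12 = -6 * x
Divide by -6: x = 2

x = 2


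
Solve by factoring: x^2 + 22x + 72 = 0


We need two numbers that multiply to 72 and add to 22.
Those numbers are 4 and 18 (since 4 * 18 = 72 and 4 + 18 = 22).
So x^2 + 22x + 72 = (x + 4)(x + 18) = 0
Setting each factor to zero: x = -4 or x = -18

x = -18, x = -4


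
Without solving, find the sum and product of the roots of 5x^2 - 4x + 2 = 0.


By Vieta's formulas for ax^2 + bx + c = 0:
  Sum of roots = -b/a
  Product of roots = c/a

Here a = 5, b = -4, c = 2
Sum = -(-4)/5 = 4/5
Product = 2/5 = 2/5

Sum = 4/5, Product = 2/5


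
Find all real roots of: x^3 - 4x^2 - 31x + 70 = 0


Let p(x) = x^3 - 4x^2 - 31x + 70. By the rational root theorem (leading coefficient 1), any rational root is an integer divisor of 70: try ±1, ±2, ... in turn.
Test x = 1: value = 36 ≠ 0.
Test x = -1: value = 96 ≠ 0.
Test x = 2: value = 0 ✓, so (x - 2) is a factor.
Synthetic division by (x - 2): bring down 1; 1(2) - 4 = -2; (-2)(2) - 31 = -35; (-35)(2) + 70 = 0 → quotient x^2 - 2x - 35, remainder 0.
Solve the quadratic x^2 - 2x - 35 = 0: discriminant = (-2)^2 - 4(1)(-35) = 4 + 140 = 144.
sqrt(144) = 12, so x = (2 ± 12)/2: x = 7 or x = -5.

x = -5, x = 2, x = 7


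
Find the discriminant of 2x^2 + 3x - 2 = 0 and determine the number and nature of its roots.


For ax^2 + bx + c = 0, discriminant D = b^2 - 4ac
Here a = 2, b = 3, c = -2
D = (3)^2 - 4(2)(-2) = 9 + 16 = 25

D = 25 > 0 and is a perfect square (sqrt = 5)
The equation has 2 distinct real rational roots.

Discriminant = 25, 2 distinct real rational roots


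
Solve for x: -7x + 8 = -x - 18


Starting with: -7x + 8 = -x - 18
Move all x terms to left: (-7 + 1)x = -18 - 8
Simplify: -6x = -26
Divide both sides by -6: x = 13/3

x = 13/3


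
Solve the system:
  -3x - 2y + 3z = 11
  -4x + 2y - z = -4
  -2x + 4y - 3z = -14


Using Cramer's rule. Expand each determinant along the first row.
D  = (-3)*[2*(-3) - (-1)*4] - (-2)*[(-4)*(-3) - (-1)*(-2)] + 3*[(-4)*4 - 2*(-2)]
  = (-3)*(-2) - (-2)*(10) + 3*(-12) = -10
Dx = 11*[2*(-3) - (-1)*4] - (-2)*[(-4)*(-3) - (-1)*(-14)] + 3*[(-4)*4 - 2*(-14)]
  = 11*(-2) - (-2)*(-2) + 3*(12) = 10
Dy = (-3)*[(-4)*(-3) - (-1)*(-14)] - 11*[(-4)*(-3) - (-1)*(-2)] + 3*[(-4)*(-14) - (-4)*(-2)]
  = (-3)*(-2) - 11*(10) + 3*(48) = 40
Dz = (-3)*[2*(-14) - (-4)*4] - (-2)*[(-4)*(-14) - (-4)*(-2)] + 11*[(-4)*4 - 2*(-2)]
  = (-3)*(-12) - (-2)*(48) + 11*(-12) = 0
x = Dx/D = 10/-10 = -1, y = Dy/D = 40/-10 = -4, z = Dz/D = 0/-10 = 0
Check eq1: (-3)(-1) + (-2)(-4) + (3)(0) = 11 = 11 ✓
Check eq2: (-4)(-1) + (2)(-4) + (-1)(0) = -4 = -4 ✓
Check eq3: (-2)(-1) + (4)(-4) + (-3)(0) = -14 = -14 ✓

x = -1, y = -4, z = 0


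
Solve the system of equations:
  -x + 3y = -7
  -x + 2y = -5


Using Cramer's rule:
Determinant D = (-1)(2) - (-1)(3) = -2 + 3 = 1
Dx = (-7)(2) - (-5)(3) = -14 + 15 = 1
Dy = (-1)(-5) - (-1)(-7) = 5 - 7 = -2
x = Dx/D = 1/1 = 1
y = Dy/D = -2/1 = -2

x = 1, y = -2


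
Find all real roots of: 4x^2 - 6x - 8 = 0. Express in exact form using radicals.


Using the quadratic formula: x = (-b ± sqrt(b^2 - 4ac)) / (2a)
Here a = 4, b = -6, c = -8
Discriminant = b^2 - 4ac = (-6)^2 - 4(4)(-8) = 36 + 128 = 164
Since discriminant = 164 > 0, there are two real roots.
x = (6 ± 2*sqrt(41)) / 8
Simplifying: x = (3 ± sqrt(41)) / 4
Numerically: x ≈ 2.3508 or x ≈ -0.8508

x = (3 + sqrt(41)) / 4 or x = (3 - sqrt(41)) / 4


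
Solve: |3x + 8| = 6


An absolute value equation |expr| = 6 gives two cases:
Case 1: 3x + 8 = 6
  3x = -2, so x = -2/3
Case 2: 3x + 8 = -6
  3x = -14, so x = -14/3

x = -14/3, x = -2/3


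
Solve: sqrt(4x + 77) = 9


Square both sides: 4x + 77 = 9^2 = 81
4x = 81 - 77 = 4
x = 1
Check: sqrt(4*1 + 77) = sqrt(81) = 9 ✓

x = 1


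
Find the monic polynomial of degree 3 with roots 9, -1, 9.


A monic polynomial with roots 9, -1, 9 is:
p(x) = (x - 9)(x + 1)(x - 9)
After multiplying by (x - 9): x - 9
After multiplying by (x + 1): x^2 - 8x - 9
After multiplying by (x - 9): x^3 - 17x^2 + 63x + 81

x^3 - 17x^2 + 63x + 81


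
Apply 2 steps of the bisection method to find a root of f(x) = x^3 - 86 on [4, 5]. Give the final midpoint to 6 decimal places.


f(x) = x^3 - 86
f(4) = -22 < 0
f(5) = 39 > 0

Step 1: midpoint = (4.000000 + 5.000000)/2 = 4.500000
  f(4.500000) = 5.125000
  f(mid) > 0, so root is in [4.000000, 4.500000]

Step 2: midpoint = (4.000000 + 4.500000)/2 = 4.250000
  f(4.250000) = -9.234375
  f(mid) < 0, so root is in [4.250000, 4.500000]

midpoint = 4.250000


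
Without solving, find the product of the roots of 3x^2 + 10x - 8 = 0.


By Vieta's formulas for ax^2 + bx + c = 0:
  Sum of roots = -b/a
  Product of roots = c/a

Here a = 3, b = 10, c = -8
Sum = -(10)/3 = -10/3
Product = -8/3 = -8/3

Product = -8/3


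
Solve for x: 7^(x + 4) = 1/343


Express both sides with the same base.
1/343 = 7^(-3)
Since the bases match, equate exponents: x + 4 = -3
So x = -3 - (4) = -7

x = -7


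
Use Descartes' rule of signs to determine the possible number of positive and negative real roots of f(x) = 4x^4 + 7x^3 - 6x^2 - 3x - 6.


Descartes' rule of signs:

For positive roots, count sign changes in f(x) = 4x^4 + 7x^3 - 6x^2 - 3x - 6:
Signs of coefficients: +, +, -, -, -
Number of sign changes: 1
Possible positive real roots: 1

For negative roots, examine f(-x) = 4x^4 - 7x^3 - 6x^2 + 3x - 6:
Signs of coefficients: +, -, -, +, -
Number of sign changes: 3
Possible negative real roots: 3, 1

Positive roots: 1; Negative roots: 3 or 1


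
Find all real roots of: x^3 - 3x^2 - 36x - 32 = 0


Let p(x) = x^3 - 3x^2 - 36x - 32. By the rational root theorem (leading coefficient 1), any rational root is an integer divisor of 32: try ±1, ±2, ... in turn.
Test x = 1: value = -70 ≠ 0.
Test x = -1: value = 0 ✓, so (x + 1) is a factor.
Synthetic division by (x + 1): bring down 1; 1(-1) - 3 = -4; (-4)(-1) - 36 = -32; (-32)(-1) - 32 = 0 → quotient x^2 - 4x - 32, remainder 0.
Solve the quadratic x^2 - 4x - 32 = 0: discriminant = (-4)^2 - 4(1)(-32) = 16 + 128 = 144.
sqrt(144) = 12, so x = (4 ± 12)/2: x = 8 or x = -4.

x = -4, x = -1, x = 8


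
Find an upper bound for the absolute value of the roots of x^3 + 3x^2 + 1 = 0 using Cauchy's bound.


Cauchy's bound: all roots r satisfy |r| <= 1 + max(|a_i/a_n|) for i = 0,...,n-1
where a_n is the leading coefficient.

Coefficients: [1, 3, 0, 1]
Leading coefficient a_n = 1
Ratios |a_i/a_n|: 3, 0, 1
Maximum ratio: 3
Cauchy's bound: |r| <= 1 + 3 = 4

Upper bound = 4


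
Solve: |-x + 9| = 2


An absolute value equation |expr| = 2 gives two cases:
Case 1: -x + 9 = 2
  -x = -7, so x = 7
Case 2: -x + 9 = -2
  -x = -11, so x = 11

x = 7, x = 11


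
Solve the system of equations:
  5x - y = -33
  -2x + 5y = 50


Using Cramer's rule:
Determinant D = (5)(5) - (-2)(-1) = 25 - 2 = 23
Dx = (-33)(5) - (50)(-1) = -165 + 50 = -115
Dy = (5)(50) - (-2)(-33) = 250 - 66 = 184
x = Dx/D = -115/23 = -5
y = Dy/D = 184/23 = 8

x = -5, y = 8


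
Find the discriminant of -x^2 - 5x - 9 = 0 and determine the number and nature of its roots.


For ax^2 + bx + c = 0, discriminant D = b^2 - 4ac
Here a = -1, b = -5, c = -9
D = (-5)^2 - 4(-1)(-9) = 25 - 36 = -11

D = -11 < 0
The equation has no real roots (2 complex conjugate roots).

Discriminant = -11, no real roots (2 complex conjugate roots)


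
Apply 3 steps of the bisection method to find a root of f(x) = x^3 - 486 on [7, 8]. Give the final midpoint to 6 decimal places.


f(x) = x^3 - 486
f(7) = -143 < 0
f(8) = 26 > 0

Step 1: midpoint = (7.000000 + 8.000000)/2 = 7.500000
  f(7.500000) = -64.125000
  f(mid) < 0, so root is in [7.500000, 8.000000]

Step 2: midpoint = (7.500000 + 8.000000)/2 = 7.750000
  f(7.750000) = -20.515625
  f(mid) < 0, so root is in [7.750000, 8.000000]

Step 3: midpoint = (7.750000 + 8.000000)/2 = 7.875000
  f(7.875000) = 2.373047
  f(mid) > 0, so root is in [7.750000, 7.875000]

midpoint = 7.875000


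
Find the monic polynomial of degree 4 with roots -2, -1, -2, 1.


A monic polynomial with roots -2, -1, -2, 1 is:
p(x) = (x + 2)(x + 1)(x + 2)(x - 1)
After multiplying by (x + 2): x + 2
After multiplying by (x + 1): x^2 + 3x + 2
After multiplying by (x + 2): x^3 + 5x^2 + 8x + 4
After multiplying by (x - 1): x^4 + 4x^3 + 3x^2 - 4x - 4

x^4 + 4x^3 + 3x^2 - 4x - 4


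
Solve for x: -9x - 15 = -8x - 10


Starting with: -9x - 15 = -8x - 10
Move all x terms to left: (-9 + 8)x = -10 + 15
Simplify: -x = 5
Divide both sides by -1: x = -5

x = -5


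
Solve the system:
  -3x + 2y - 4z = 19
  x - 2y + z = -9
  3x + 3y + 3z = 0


Using Cramer's rule. Expand each determinant along the first row.
D  = (-3)*[(-2)*3 - 1*3] - 2*[1*3 - 1*3] + (-4)*[1*3 - (-2)*3]
  = (-3)*(-9) - 2*(0) + (-4)*(9) = -9
Dx = 19*[(-2)*3 - 1*3] - 2*[(-9)*3 - 1*0] + (-4)*[(-9)*3 - (-2)*0]
  = 19*(-9) - 2*(-27) + (-4)*(-27) = -9
Dy = (-3)*[(-9)*3 - 1*0] - 19*[1*3 - 1*3] + (-4)*[1*0 - (-9)*3]
  = (-3)*(-27) - 19*(0) + (-4)*(27) = -27
Dz = (-3)*[(-2)*0 - (-9)*3] - 2*[1*0 - (-9)*3] + 19*[1*3 - (-2)*3]
  = (-3)*(27) - 2*(27) + 19*(9) = 36
x = Dx/D = -9/-9 = 1, y = Dy/D = -27/-9 = 3, z = Dz/D = 36/-9 = -4
Check eq1: (-3)(1) + (2)(3) + (-4)(-4) = 19 = 19 ✓
Check eq2: (1)(1) + (-2)(3) + (1)(-4) = -9 = -9 ✓
Check eq3: (3)(1) + (3)(3) + (3)(-4) = 0 = 0 ✓

x = 1, y = 3, z = -4
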